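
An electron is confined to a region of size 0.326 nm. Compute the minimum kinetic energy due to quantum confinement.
89.625 meV

Using the uncertainty principle:

1. Position uncertainty: Δx ≈ 3.260e-10 m
2. Minimum momentum uncertainty: Δp = ℏ/(2Δx) = 1.617e-25 kg·m/s
3. Minimum kinetic energy:
   KE = (Δp)²/(2m) = (1.617e-25)²/(2 × 9.109e-31 kg)
   KE = 1.436e-20 J = 89.625 meV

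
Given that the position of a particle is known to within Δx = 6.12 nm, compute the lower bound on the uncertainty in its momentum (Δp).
8.616 × 10^-27 kg·m/s

Using the Heisenberg uncertainty principle:
ΔxΔp ≥ ℏ/2

The minimum uncertainty in momentum is:
Δp_min = ℏ/(2Δx)
Δp_min = (1.055e-34 J·s) / (2 × 6.120e-09 m)
Δp_min = 8.616e-27 kg·m/s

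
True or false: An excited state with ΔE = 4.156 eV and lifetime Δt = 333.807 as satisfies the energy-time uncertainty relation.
Yes, it satisfies the uncertainty relation.

Calculate the product ΔEΔt:
ΔE = 4.156 eV = 6.659e-19 J
ΔEΔt = (6.659e-19 J) × (3.338e-16 s)
ΔEΔt = 2.223e-34 J·s

Compare to the minimum allowed value ℏ/2:
ℏ/2 = 5.273e-35 J·s

Since ΔEΔt = 2.223e-34 J·s ≥ 5.273e-35 J·s = ℏ/2,
this satisfies the uncertainty relation.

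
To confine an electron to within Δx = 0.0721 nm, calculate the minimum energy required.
1.832 eV

Localizing a particle requires giving it sufficient momentum uncertainty:

1. From uncertainty principle: Δp ≥ ℏ/(2Δx)
   Δp_min = (1.055e-34 J·s) / (2 × 7.210e-11 m)
   Δp_min = 7.313e-25 kg·m/s

2. This momentum uncertainty corresponds to kinetic energy:
   KE ≈ (Δp)²/(2m) = (7.313e-25)²/(2 × 9.109e-31 kg)
   KE = 2.936e-19 J = 1.832 eV

Tighter localization requires more energy.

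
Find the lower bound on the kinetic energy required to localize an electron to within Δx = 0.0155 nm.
39.646 eV

Localizing a particle requires giving it sufficient momentum uncertainty:

1. From uncertainty principle: Δp ≥ ℏ/(2Δx)
   Δp_min = (1.055e-34 J·s) / (2 × 1.550e-11 m)
   Δp_min = 3.402e-24 kg·m/s

2. This momentum uncertainty corresponds to kinetic energy:
   KE ≈ (Δp)²/(2m) = (3.402e-24)²/(2 × 9.109e-31 kg)
   KE = 6.352e-18 J = 39.646 eV

Tighter localization requires more energy.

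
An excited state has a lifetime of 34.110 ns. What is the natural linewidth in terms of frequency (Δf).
2.333 MHz

Using the energy-time uncertainty principle and E = hf:
ΔEΔt ≥ ℏ/2
hΔf·Δt ≥ ℏ/2

The minimum frequency uncertainty is:
Δf = ℏ/(2hτ) = 1/(4πτ)
Δf = 1/(4π × 3.411e-08 s)
Δf = 2.333e+06 Hz = 2.333 MHz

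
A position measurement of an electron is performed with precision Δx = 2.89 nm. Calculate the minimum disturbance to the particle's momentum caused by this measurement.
1.825 × 10^-26 kg·m/s

The uncertainty principle implies that measuring position disturbs momentum:
ΔxΔp ≥ ℏ/2

When we measure position with precision Δx, we necessarily introduce a momentum uncertainty:
Δp ≥ ℏ/(2Δx)
Δp_min = (1.055e-34 J·s) / (2 × 2.890e-09 m)
Δp_min = 1.825e-26 kg·m/s

The more precisely we measure position, the greater the momentum disturbance.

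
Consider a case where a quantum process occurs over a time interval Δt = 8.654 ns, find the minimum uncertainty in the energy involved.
38.029 neV

Using the energy-time uncertainty principle:
ΔEΔt ≥ ℏ/2

The minimum uncertainty in energy is:
ΔE_min = ℏ/(2Δt)
ΔE_min = (1.055e-34 J·s) / (2 × 8.654e-09 s)
ΔE_min = 6.093e-27 J = 38.029 neV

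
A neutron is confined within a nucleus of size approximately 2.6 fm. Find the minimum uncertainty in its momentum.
2.028 × 10^-20 kg·m/s

Using the Heisenberg uncertainty principle:
ΔxΔp ≥ ℏ/2

With Δx ≈ L = 2.600e-15 m (the confinement size):
Δp_min = ℏ/(2Δx)
Δp_min = (1.055e-34 J·s) / (2 × 2.600e-15 m)
Δp_min = 2.028e-20 kg·m/s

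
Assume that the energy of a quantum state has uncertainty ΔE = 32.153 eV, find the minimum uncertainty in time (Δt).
10.236 as

Using the energy-time uncertainty principle:
ΔEΔt ≥ ℏ/2

The minimum uncertainty in time is:
Δt_min = ℏ/(2ΔE)
Δt_min = (1.055e-34 J·s) / (2 × 5.151e-18 J)
Δt_min = 1.024e-17 s = 10.236 as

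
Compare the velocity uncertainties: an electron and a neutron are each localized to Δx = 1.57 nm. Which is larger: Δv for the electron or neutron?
The electron has the larger minimum velocity uncertainty, by a ratio of 1838.7.

For both particles, Δp_min = ℏ/(2Δx) = 3.359e-26 kg·m/s (same for both).

The velocity uncertainty is Δv = Δp/m:
- electron: Δv = 3.359e-26 / 9.109e-31 = 3.687e+04 m/s = 36.869 km/s
- neutron: Δv = 3.359e-26 / 1.675e-27 = 2.005e+01 m/s = 20.052 m/s

Ratio: 3.687e+04 / 2.005e+01 = 1838.7

The lighter particle has larger velocity uncertainty because Δv ∝ 1/m.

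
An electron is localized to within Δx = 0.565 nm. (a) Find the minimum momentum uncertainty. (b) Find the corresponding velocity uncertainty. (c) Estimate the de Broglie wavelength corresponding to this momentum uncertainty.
(a) Δp_min = 9.332 × 10^-26 kg·m/s
(b) Δv_min = 102.449 km/s
(c) λ_dB = 7.100 nm

Step-by-step:

(a) From the uncertainty principle:
Δp_min = ℏ/(2Δx) = (1.055e-34 J·s)/(2 × 5.650e-10 m) = 9.332e-26 kg·m/s

(b) The velocity uncertainty:
Δv = Δp/m = (9.332e-26 kg·m/s)/(9.109e-31 kg) = 1.024e+05 m/s = 102.449 km/s

(c) The de Broglie wavelength for this momentum:
λ = h/p = (6.626e-34 J·s)/(9.332e-26 kg·m/s) = 7.100e-09 m = 7.100 nm

Note: The de Broglie wavelength is comparable to the localization size, as expected from wave-particle duality.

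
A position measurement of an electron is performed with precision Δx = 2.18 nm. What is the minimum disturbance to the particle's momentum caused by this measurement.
2.419 × 10^-26 kg·m/s

The uncertainty principle implies that measuring position disturbs momentum:
ΔxΔp ≥ ℏ/2

When we measure position with precision Δx, we necessarily introduce a momentum uncertainty:
Δp ≥ ℏ/(2Δx)
Δp_min = (1.055e-34 J·s) / (2 × 2.180e-09 m)
Δp_min = 2.419e-26 kg·m/s

The more precisely we measure position, the greater the momentum disturbance.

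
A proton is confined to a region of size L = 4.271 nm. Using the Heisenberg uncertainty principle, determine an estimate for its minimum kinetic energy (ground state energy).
284.377 neV

Using the uncertainty principle to estimate ground state energy:

1. The position uncertainty is approximately the confinement size:
   Δx ≈ L = 4.271e-09 m

2. From ΔxΔp ≥ ℏ/2, the minimum momentum uncertainty is:
   Δp ≈ ℏ/(2L) = 1.235e-26 kg·m/s

3. The kinetic energy is approximately:
   KE ≈ (Δp)²/(2m) = (1.235e-26)²/(2 × 1.673e-27 kg)
   KE ≈ 4.556e-26 J = 284.377 neV

This is an order-of-magnitude estimate of the ground state energy.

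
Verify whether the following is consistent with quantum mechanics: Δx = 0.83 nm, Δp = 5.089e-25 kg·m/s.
Yes, it satisfies the uncertainty principle.

Calculate the product ΔxΔp:
ΔxΔp = (8.300e-10 m) × (5.089e-25 kg·m/s)
ΔxΔp = 4.224e-34 J·s

Compare to the minimum allowed value ℏ/2:
ℏ/2 = 5.273e-35 J·s

Since ΔxΔp = 4.224e-34 J·s ≥ 5.273e-35 J·s = ℏ/2,
the measurement satisfies the uncertainty principle.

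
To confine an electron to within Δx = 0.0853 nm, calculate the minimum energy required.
1.309 eV

Localizing a particle requires giving it sufficient momentum uncertainty:

1. From uncertainty principle: Δp ≥ ℏ/(2Δx)
   Δp_min = (1.055e-34 J·s) / (2 × 8.530e-11 m)
   Δp_min = 6.182e-25 kg·m/s

2. This momentum uncertainty corresponds to kinetic energy:
   KE ≈ (Δp)²/(2m) = (6.182e-25)²/(2 × 9.109e-31 kg)
   KE = 2.097e-19 J = 1.309 eV

Tighter localization requires more energy.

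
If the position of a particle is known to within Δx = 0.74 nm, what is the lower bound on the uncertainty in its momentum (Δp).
7.125 × 10^-26 kg·m/s

Using the Heisenberg uncertainty principle:
ΔxΔp ≥ ℏ/2

The minimum uncertainty in momentum is:
Δp_min = ℏ/(2Δx)
Δp_min = (1.055e-34 J·s) / (2 × 7.400e-10 m)
Δp_min = 7.125e-26 kg·m/s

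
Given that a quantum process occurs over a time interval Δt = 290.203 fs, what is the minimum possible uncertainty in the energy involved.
1.134 meV

Using the energy-time uncertainty principle:
ΔEΔt ≥ ℏ/2

The minimum uncertainty in energy is:
ΔE_min = ℏ/(2Δt)
ΔE_min = (1.055e-34 J·s) / (2 × 2.902e-13 s)
ΔE_min = 1.817e-22 J = 1.134 meV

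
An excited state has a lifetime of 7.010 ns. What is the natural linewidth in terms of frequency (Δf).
11.352 MHz

Using the energy-time uncertainty principle and E = hf:
ΔEΔt ≥ ℏ/2
hΔf·Δt ≥ ℏ/2

The minimum frequency uncertainty is:
Δf = ℏ/(2hτ) = 1/(4πτ)
Δf = 1/(4π × 7.010e-09 s)
Δf = 1.135e+07 Hz = 11.352 MHz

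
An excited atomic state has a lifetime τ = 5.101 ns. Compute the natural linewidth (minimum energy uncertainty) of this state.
64.518 neV

Using the energy-time uncertainty principle:
ΔEΔt ≥ ℏ/2

The lifetime τ represents the time uncertainty Δt.
The natural linewidth (minimum energy uncertainty) is:

ΔE = ℏ/(2τ)
ΔE = (1.055e-34 J·s) / (2 × 5.101e-09 s)
ΔE = 1.034e-26 J = 64.518 neV

This natural linewidth limits the precision of spectroscopic measurements.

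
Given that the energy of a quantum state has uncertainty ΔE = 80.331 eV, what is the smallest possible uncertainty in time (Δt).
4.097 as

Using the energy-time uncertainty principle:
ΔEΔt ≥ ℏ/2

The minimum uncertainty in time is:
Δt_min = ℏ/(2ΔE)
Δt_min = (1.055e-34 J·s) / (2 × 1.287e-17 J)
Δt_min = 4.097e-18 s = 4.097 as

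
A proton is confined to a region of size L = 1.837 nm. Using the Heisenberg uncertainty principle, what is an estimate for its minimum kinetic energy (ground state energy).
1.537 μeV

Using the uncertainty principle to estimate ground state energy:

1. The position uncertainty is approximately the confinement size:
   Δx ≈ L = 1.837e-09 m

2. From ΔxΔp ≥ ℏ/2, the minimum momentum uncertainty is:
   Δp ≈ ℏ/(2L) = 2.870e-26 kg·m/s

3. The kinetic energy is approximately:
   KE ≈ (Δp)²/(2m) = (2.870e-26)²/(2 × 1.673e-27 kg)
   KE ≈ 2.463e-25 J = 1.537 μeV

This is an order-of-magnitude estimate of the ground state energy.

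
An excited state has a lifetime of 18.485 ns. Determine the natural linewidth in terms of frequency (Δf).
4.305 MHz

Using the energy-time uncertainty principle and E = hf:
ΔEΔt ≥ ℏ/2
hΔf·Δt ≥ ℏ/2

The minimum frequency uncertainty is:
Δf = ℏ/(2hτ) = 1/(4πτ)
Δf = 1/(4π × 1.848e-08 s)
Δf = 4.305e+06 Hz = 4.305 MHz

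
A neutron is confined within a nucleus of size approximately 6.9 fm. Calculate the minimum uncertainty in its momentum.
7.642 × 10^-21 kg·m/s

Using the Heisenberg uncertainty principle:
ΔxΔp ≥ ℏ/2

With Δx ≈ L = 6.900e-15 m (the confinement size):
Δp_min = ℏ/(2Δx)
Δp_min = (1.055e-34 J·s) / (2 × 6.900e-15 m)
Δp_min = 7.642e-21 kg·m/s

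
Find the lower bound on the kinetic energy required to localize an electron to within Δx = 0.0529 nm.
3.404 eV

Localizing a particle requires giving it sufficient momentum uncertainty:

1. From uncertainty principle: Δp ≥ ℏ/(2Δx)
   Δp_min = (1.055e-34 J·s) / (2 × 5.290e-11 m)
   Δp_min = 9.968e-25 kg·m/s

2. This momentum uncertainty corresponds to kinetic energy:
   KE ≈ (Δp)²/(2m) = (9.968e-25)²/(2 × 9.109e-31 kg)
   KE = 5.453e-19 J = 3.404 eV

Tighter localization requires more energy.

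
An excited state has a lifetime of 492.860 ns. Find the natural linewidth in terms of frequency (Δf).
161.461 kHz

Using the energy-time uncertainty principle and E = hf:
ΔEΔt ≥ ℏ/2
hΔf·Δt ≥ ℏ/2

The minimum frequency uncertainty is:
Δf = ℏ/(2hτ) = 1/(4πτ)
Δf = 1/(4π × 4.929e-07 s)
Δf = 1.615e+05 Hz = 161.461 kHz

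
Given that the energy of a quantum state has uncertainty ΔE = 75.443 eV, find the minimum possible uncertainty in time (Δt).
4.362 as

Using the energy-time uncertainty principle:
ΔEΔt ≥ ℏ/2

The minimum uncertainty in time is:
Δt_min = ℏ/(2ΔE)
Δt_min = (1.055e-34 J·s) / (2 × 1.209e-17 J)
Δt_min = 4.362e-18 s = 4.362 as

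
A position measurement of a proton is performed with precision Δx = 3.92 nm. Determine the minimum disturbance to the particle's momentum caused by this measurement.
1.345 × 10^-26 kg·m/s

The uncertainty principle implies that measuring position disturbs momentum:
ΔxΔp ≥ ℏ/2

When we measure position with precision Δx, we necessarily introduce a momentum uncertainty:
Δp ≥ ℏ/(2Δx)
Δp_min = (1.055e-34 J·s) / (2 × 3.920e-09 m)
Δp_min = 1.345e-26 kg·m/s

The more precisely we measure position, the greater the momentum disturbance.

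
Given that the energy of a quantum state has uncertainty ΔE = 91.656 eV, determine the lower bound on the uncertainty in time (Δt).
3.591 as

Using the energy-time uncertainty principle:
ΔEΔt ≥ ℏ/2

The minimum uncertainty in time is:
Δt_min = ℏ/(2ΔE)
Δt_min = (1.055e-34 J·s) / (2 × 1.468e-17 J)
Δt_min = 3.591e-18 s = 3.591 as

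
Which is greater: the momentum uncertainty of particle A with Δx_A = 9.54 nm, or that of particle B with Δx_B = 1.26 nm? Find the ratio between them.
Particle B has the larger minimum momentum uncertainty, by a factor of 7.57.

For each particle, the minimum momentum uncertainty is Δp_min = ℏ/(2Δx):

Particle A: Δp_A = ℏ/(2×9.540e-09 m) = 5.527e-27 kg·m/s
Particle B: Δp_B = ℏ/(2×1.260e-09 m) = 4.185e-26 kg·m/s

Ratio: Δp_B/Δp_A = 7.57

Since Δp_min ∝ 1/Δx, the particle with smaller position uncertainty (B) has larger momentum uncertainty.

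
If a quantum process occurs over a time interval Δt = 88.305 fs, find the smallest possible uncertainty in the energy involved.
3.727 meV

Using the energy-time uncertainty principle:
ΔEΔt ≥ ℏ/2

The minimum uncertainty in energy is:
ΔE_min = ℏ/(2Δt)
ΔE_min = (1.055e-34 J·s) / (2 × 8.831e-14 s)
ΔE_min = 5.971e-22 J = 3.727 meV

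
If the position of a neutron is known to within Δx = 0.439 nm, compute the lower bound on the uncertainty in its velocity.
71.711 m/s

Using the Heisenberg uncertainty principle and Δp = mΔv:
ΔxΔp ≥ ℏ/2
Δx(mΔv) ≥ ℏ/2

The minimum uncertainty in velocity is:
Δv_min = ℏ/(2mΔx)
Δv_min = (1.055e-34 J·s) / (2 × 1.675e-27 kg × 4.390e-10 m)
Δv_min = 7.171e+01 m/s = 71.711 m/s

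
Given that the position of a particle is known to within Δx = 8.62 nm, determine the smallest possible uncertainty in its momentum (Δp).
6.117 × 10^-27 kg·m/s

Using the Heisenberg uncertainty principle:
ΔxΔp ≥ ℏ/2

The minimum uncertainty in momentum is:
Δp_min = ℏ/(2Δx)
Δp_min = (1.055e-34 J·s) / (2 × 8.620e-09 m)
Δp_min = 6.117e-27 kg·m/s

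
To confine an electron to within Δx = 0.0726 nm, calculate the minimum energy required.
1.807 eV

Localizing a particle requires giving it sufficient momentum uncertainty:

1. From uncertainty principle: Δp ≥ ℏ/(2Δx)
   Δp_min = (1.055e-34 J·s) / (2 × 7.260e-11 m)
   Δp_min = 7.263e-25 kg·m/s

2. This momentum uncertainty corresponds to kinetic energy:
   KE ≈ (Δp)²/(2m) = (7.263e-25)²/(2 × 9.109e-31 kg)
   KE = 2.895e-19 J = 1.807 eV

Tighter localization requires more energy.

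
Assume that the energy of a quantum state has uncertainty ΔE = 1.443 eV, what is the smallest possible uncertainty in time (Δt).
228.071 as

Using the energy-time uncertainty principle:
ΔEΔt ≥ ℏ/2

The minimum uncertainty in time is:
Δt_min = ℏ/(2ΔE)
Δt_min = (1.055e-34 J·s) / (2 × 2.312e-19 J)
Δt_min = 2.281e-16 s = 228.071 as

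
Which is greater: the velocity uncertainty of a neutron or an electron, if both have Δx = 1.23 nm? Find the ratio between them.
The electron has the larger minimum velocity uncertainty, by a ratio of 1838.7.

For both particles, Δp_min = ℏ/(2Δx) = 4.287e-26 kg·m/s (same for both).

The velocity uncertainty is Δv = Δp/m:
- neutron: Δv = 4.287e-26 / 1.675e-27 = 2.559e+01 m/s = 25.594 m/s
- electron: Δv = 4.287e-26 / 9.109e-31 = 4.706e+04 m/s = 47.060 km/s

Ratio: 4.706e+04 / 2.559e+01 = 1838.7

The lighter particle has larger velocity uncertainty because Δv ∝ 1/m.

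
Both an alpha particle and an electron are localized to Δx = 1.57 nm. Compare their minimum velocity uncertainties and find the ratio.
The electron has the larger minimum velocity uncertainty, by a ratio of 7294.3.

For both particles, Δp_min = ℏ/(2Δx) = 3.359e-26 kg·m/s (same for both).

The velocity uncertainty is Δv = Δp/m:
- alpha particle: Δv = 3.359e-26 / 6.645e-27 = 5.054e+00 m/s = 5.054 m/s
- electron: Δv = 3.359e-26 / 9.109e-31 = 3.687e+04 m/s = 36.869 km/s

Ratio: 3.687e+04 / 5.054e+00 = 7294.3

The lighter particle has larger velocity uncertainty because Δv ∝ 1/m.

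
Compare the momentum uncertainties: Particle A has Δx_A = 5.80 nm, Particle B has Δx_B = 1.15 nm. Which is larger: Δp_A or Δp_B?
Particle B has the larger minimum momentum uncertainty, by a factor of 5.04.

For each particle, the minimum momentum uncertainty is Δp_min = ℏ/(2Δx):

Particle A: Δp_A = ℏ/(2×5.800e-09 m) = 9.091e-27 kg·m/s
Particle B: Δp_B = ℏ/(2×1.150e-09 m) = 4.585e-26 kg·m/s

Ratio: Δp_B/Δp_A = 5.04

Since Δp_min ∝ 1/Δx, the particle with smaller position uncertainty (B) has larger momentum uncertainty.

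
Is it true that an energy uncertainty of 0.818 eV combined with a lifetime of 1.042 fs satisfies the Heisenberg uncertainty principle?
Yes, it satisfies the uncertainty relation.

Calculate the product ΔEΔt:
ΔE = 0.818 eV = 1.311e-19 J
ΔEΔt = (1.311e-19 J) × (1.042e-15 s)
ΔEΔt = 1.366e-34 J·s

Compare to the minimum allowed value ℏ/2:
ℏ/2 = 5.273e-35 J·s

Since ΔEΔt = 1.366e-34 J·s ≥ 5.273e-35 J·s = ℏ/2,
this satisfies the uncertainty relation.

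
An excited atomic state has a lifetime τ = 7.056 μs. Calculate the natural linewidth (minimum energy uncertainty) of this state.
46.642 peV

Using the energy-time uncertainty principle:
ΔEΔt ≥ ℏ/2

The lifetime τ represents the time uncertainty Δt.
The natural linewidth (minimum energy uncertainty) is:

ΔE = ℏ/(2τ)
ΔE = (1.055e-34 J·s) / (2 × 7.056e-06 s)
ΔE = 7.473e-30 J = 46.642 peV

This natural linewidth limits the precision of spectroscopic measurements.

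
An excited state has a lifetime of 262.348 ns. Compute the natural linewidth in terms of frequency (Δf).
303.328 kHz

Using the energy-time uncertainty principle and E = hf:
ΔEΔt ≥ ℏ/2
hΔf·Δt ≥ ℏ/2

The minimum frequency uncertainty is:
Δf = ℏ/(2hτ) = 1/(4πτ)
Δf = 1/(4π × 2.623e-07 s)
Δf = 3.033e+05 Hz = 303.328 kHz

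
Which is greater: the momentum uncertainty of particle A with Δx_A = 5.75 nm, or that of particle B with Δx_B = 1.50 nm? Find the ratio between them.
Particle B has the larger minimum momentum uncertainty, by a factor of 3.83.

For each particle, the minimum momentum uncertainty is Δp_min = ℏ/(2Δx):

Particle A: Δp_A = ℏ/(2×5.750e-09 m) = 9.170e-27 kg·m/s
Particle B: Δp_B = ℏ/(2×1.500e-09 m) = 3.515e-26 kg·m/s

Ratio: Δp_B/Δp_A = 3.83

Since Δp_min ∝ 1/Δx, the particle with smaller position uncertainty (B) has larger momentum uncertainty.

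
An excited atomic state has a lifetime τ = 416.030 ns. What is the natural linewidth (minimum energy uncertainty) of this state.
791.063 peV

Using the energy-time uncertainty principle:
ΔEΔt ≥ ℏ/2

The lifetime τ represents the time uncertainty Δt.
The natural linewidth (minimum energy uncertainty) is:

ΔE = ℏ/(2τ)
ΔE = (1.055e-34 J·s) / (2 × 4.160e-07 s)
ΔE = 1.267e-28 J = 791.063 peV

This natural linewidth limits the precision of spectroscopic measurements.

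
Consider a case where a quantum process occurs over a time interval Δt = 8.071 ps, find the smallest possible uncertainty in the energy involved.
40.776 μeV

Using the energy-time uncertainty principle:
ΔEΔt ≥ ℏ/2

The minimum uncertainty in energy is:
ΔE_min = ℏ/(2Δt)
ΔE_min = (1.055e-34 J·s) / (2 × 8.071e-12 s)
ΔE_min = 6.533e-24 J = 40.776 μeV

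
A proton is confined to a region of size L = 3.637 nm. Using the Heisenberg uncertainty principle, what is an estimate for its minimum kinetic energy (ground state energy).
392.164 neV

Using the uncertainty principle to estimate ground state energy:

1. The position uncertainty is approximately the confinement size:
   Δx ≈ L = 3.637e-09 m

2. From ΔxΔp ≥ ℏ/2, the minimum momentum uncertainty is:
   Δp ≈ ℏ/(2L) = 1.450e-26 kg·m/s

3. The kinetic energy is approximately:
   KE ≈ (Δp)²/(2m) = (1.450e-26)²/(2 × 1.673e-27 kg)
   KE ≈ 6.283e-26 J = 392.164 neV

This is an order-of-magnitude estimate of the ground state energy.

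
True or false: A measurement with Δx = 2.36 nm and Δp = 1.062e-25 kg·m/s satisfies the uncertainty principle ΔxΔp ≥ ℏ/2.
Yes, it satisfies the uncertainty principle.

Calculate the product ΔxΔp:
ΔxΔp = (2.360e-09 m) × (1.062e-25 kg·m/s)
ΔxΔp = 2.506e-34 J·s

Compare to the minimum allowed value ℏ/2:
ℏ/2 = 5.273e-35 J·s

Since ΔxΔp = 2.506e-34 J·s ≥ 5.273e-35 J·s = ℏ/2,
the measurement satisfies the uncertainty principle.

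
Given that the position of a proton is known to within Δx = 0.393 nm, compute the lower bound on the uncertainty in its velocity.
80.215 m/s

Using the Heisenberg uncertainty principle and Δp = mΔv:
ΔxΔp ≥ ℏ/2
Δx(mΔv) ≥ ℏ/2

The minimum uncertainty in velocity is:
Δv_min = ℏ/(2mΔx)
Δv_min = (1.055e-34 J·s) / (2 × 1.673e-27 kg × 3.930e-10 m)
Δv_min = 8.022e+01 m/s = 80.215 m/s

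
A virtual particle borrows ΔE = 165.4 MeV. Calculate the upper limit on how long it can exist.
1.990 ys

Using the energy-time uncertainty principle:
ΔEΔt ≥ ℏ/2

For a virtual particle borrowing energy ΔE, the maximum lifetime is:
Δt_max = ℏ/(2ΔE)

Converting energy:
ΔE = 165.4 MeV = 2.650e-11 J

Δt_max = (1.055e-34 J·s) / (2 × 2.650e-11 J)
Δt_max = 1.990e-24 s = 1.990 ys

Virtual particles with higher borrowed energy exist for shorter times.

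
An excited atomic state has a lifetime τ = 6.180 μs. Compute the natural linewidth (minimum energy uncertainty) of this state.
53.253 peV

Using the energy-time uncertainty principle:
ΔEΔt ≥ ℏ/2

The lifetime τ represents the time uncertainty Δt.
The natural linewidth (minimum energy uncertainty) is:

ΔE = ℏ/(2τ)
ΔE = (1.055e-34 J·s) / (2 × 6.180e-06 s)
ΔE = 8.532e-30 J = 53.253 peV

This natural linewidth limits the precision of spectroscopic measurements.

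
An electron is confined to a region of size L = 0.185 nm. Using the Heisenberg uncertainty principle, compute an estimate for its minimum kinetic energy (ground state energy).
278.304 meV

Using the uncertainty principle to estimate ground state energy:

1. The position uncertainty is approximately the confinement size:
   Δx ≈ L = 1.850e-10 m

2. From ΔxΔp ≥ ℏ/2, the minimum momentum uncertainty is:
   Δp ≈ ℏ/(2L) = 2.850e-25 kg·m/s

3. The kinetic energy is approximately:
   KE ≈ (Δp)²/(2m) = (2.850e-25)²/(2 × 9.109e-31 kg)
   KE ≈ 4.459e-20 J = 278.304 meV

This is an order-of-magnitude estimate of the ground state energy.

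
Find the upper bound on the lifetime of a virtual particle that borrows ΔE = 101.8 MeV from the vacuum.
3.233 ys

Using the energy-time uncertainty principle:
ΔEΔt ≥ ℏ/2

For a virtual particle borrowing energy ΔE, the maximum lifetime is:
Δt_max = ℏ/(2ΔE)

Converting energy:
ΔE = 101.8 MeV = 1.631e-11 J

Δt_max = (1.055e-34 J·s) / (2 × 1.631e-11 J)
Δt_max = 3.233e-24 s = 3.233 ys

Virtual particles with higher borrowed energy exist for shorter times.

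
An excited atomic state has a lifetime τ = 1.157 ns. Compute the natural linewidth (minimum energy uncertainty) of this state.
284.448 neV

Using the energy-time uncertainty principle:
ΔEΔt ≥ ℏ/2

The lifetime τ represents the time uncertainty Δt.
The natural linewidth (minimum energy uncertainty) is:

ΔE = ℏ/(2τ)
ΔE = (1.055e-34 J·s) / (2 × 1.157e-09 s)
ΔE = 4.557e-26 J = 284.448 neV

This natural linewidth limits the precision of spectroscopic measurements.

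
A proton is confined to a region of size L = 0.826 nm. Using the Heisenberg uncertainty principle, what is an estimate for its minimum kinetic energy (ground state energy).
7.603 μeV

Using the uncertainty principle to estimate ground state energy:

1. The position uncertainty is approximately the confinement size:
   Δx ≈ L = 8.260e-10 m

2. From ΔxΔp ≥ ℏ/2, the minimum momentum uncertainty is:
   Δp ≈ ℏ/(2L) = 6.384e-26 kg·m/s

3. The kinetic energy is approximately:
   KE ≈ (Δp)²/(2m) = (6.384e-26)²/(2 × 1.673e-27 kg)
   KE ≈ 1.218e-24 J = 7.603 μeV

This is an order-of-magnitude estimate of the ground state energy.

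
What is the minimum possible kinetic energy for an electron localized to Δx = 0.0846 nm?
1.331 eV

Localizing a particle requires giving it sufficient momentum uncertainty:

1. From uncertainty principle: Δp ≥ ℏ/(2Δx)
   Δp_min = (1.055e-34 J·s) / (2 × 8.460e-11 m)
   Δp_min = 6.233e-25 kg·m/s

2. This momentum uncertainty corresponds to kinetic energy:
   KE ≈ (Δp)²/(2m) = (6.233e-25)²/(2 × 9.109e-31 kg)
   KE = 2.132e-19 J = 1.331 eV

Tighter localization requires more energy.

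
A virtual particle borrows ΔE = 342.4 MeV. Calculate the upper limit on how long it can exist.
9.612 × 10^-25 s

Using the energy-time uncertainty principle:
ΔEΔt ≥ ℏ/2

For a virtual particle borrowing energy ΔE, the maximum lifetime is:
Δt_max = ℏ/(2ΔE)

Converting energy:
ΔE = 342.4 MeV = 5.486e-11 J

Δt_max = (1.055e-34 J·s) / (2 × 5.486e-11 J)
Δt_max = 9.612e-25 s = 9.612 × 10^-25 s

Virtual particles with higher borrowed energy exist for shorter times.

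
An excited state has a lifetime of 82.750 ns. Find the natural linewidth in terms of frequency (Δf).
961.661 kHz

Using the energy-time uncertainty principle and E = hf:
ΔEΔt ≥ ℏ/2
hΔf·Δt ≥ ℏ/2

The minimum frequency uncertainty is:
Δf = ℏ/(2hτ) = 1/(4πτ)
Δf = 1/(4π × 8.275e-08 s)
Δf = 9.617e+05 Hz = 961.661 kHz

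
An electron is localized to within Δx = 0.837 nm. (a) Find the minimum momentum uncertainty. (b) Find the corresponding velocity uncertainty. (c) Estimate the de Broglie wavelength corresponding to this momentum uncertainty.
(a) Δp_min = 6.300 × 10^-26 kg·m/s
(b) Δv_min = 69.156 km/s
(c) λ_dB = 10.518 nm

Step-by-step:

(a) From the uncertainty principle:
Δp_min = ℏ/(2Δx) = (1.055e-34 J·s)/(2 × 8.370e-10 m) = 6.300e-26 kg·m/s

(b) The velocity uncertainty:
Δv = Δp/m = (6.300e-26 kg·m/s)/(9.109e-31 kg) = 6.916e+04 m/s = 69.156 km/s

(c) The de Broglie wavelength for this momentum:
λ = h/p = (6.626e-34 J·s)/(6.300e-26 kg·m/s) = 1.052e-08 m = 10.518 nm

Note: The de Broglie wavelength is comparable to the localization size, as expected from wave-particle duality.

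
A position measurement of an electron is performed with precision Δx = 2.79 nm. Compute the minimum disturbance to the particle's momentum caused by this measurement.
1.890 × 10^-26 kg·m/s

The uncertainty principle implies that measuring position disturbs momentum:
ΔxΔp ≥ ℏ/2

When we measure position with precision Δx, we necessarily introduce a momentum uncertainty:
Δp ≥ ℏ/(2Δx)
Δp_min = (1.055e-34 J·s) / (2 × 2.790e-09 m)
Δp_min = 1.890e-26 kg·m/s

The more precisely we measure position, the greater the momentum disturbance.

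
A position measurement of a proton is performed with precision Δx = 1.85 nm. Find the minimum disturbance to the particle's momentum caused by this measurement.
2.850 × 10^-26 kg·m/s

The uncertainty principle implies that measuring position disturbs momentum:
ΔxΔp ≥ ℏ/2

When we measure position with precision Δx, we necessarily introduce a momentum uncertainty:
Δp ≥ ℏ/(2Δx)
Δp_min = (1.055e-34 J·s) / (2 × 1.850e-09 m)
Δp_min = 2.850e-26 kg·m/s

The more precisely we measure position, the greater the momentum disturbance.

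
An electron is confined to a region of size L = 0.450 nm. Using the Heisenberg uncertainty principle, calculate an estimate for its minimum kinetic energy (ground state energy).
47.037 meV

Using the uncertainty principle to estimate ground state energy:

1. The position uncertainty is approximately the confinement size:
   Δx ≈ L = 4.500e-10 m

2. From ΔxΔp ≥ ℏ/2, the minimum momentum uncertainty is:
   Δp ≈ ℏ/(2L) = 1.172e-25 kg·m/s

3. The kinetic energy is approximately:
   KE ≈ (Δp)²/(2m) = (1.172e-25)²/(2 × 9.109e-31 kg)
   KE ≈ 7.536e-21 J = 47.037 meV

This is an order-of-magnitude estimate of the ground state energy.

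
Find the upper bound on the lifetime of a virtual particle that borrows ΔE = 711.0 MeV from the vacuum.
4.629 × 10^-25 s

Using the energy-time uncertainty principle:
ΔEΔt ≥ ℏ/2

For a virtual particle borrowing energy ΔE, the maximum lifetime is:
Δt_max = ℏ/(2ΔE)

Converting energy:
ΔE = 711.0 MeV = 1.139e-10 J

Δt_max = (1.055e-34 J·s) / (2 × 1.139e-10 J)
Δt_max = 4.629e-25 s = 4.629 × 10^-25 s

Virtual particles with higher borrowed energy exist for shorter times.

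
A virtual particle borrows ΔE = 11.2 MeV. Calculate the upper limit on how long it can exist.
29.384 ys

Using the energy-time uncertainty principle:
ΔEΔt ≥ ℏ/2

For a virtual particle borrowing energy ΔE, the maximum lifetime is:
Δt_max = ℏ/(2ΔE)

Converting energy:
ΔE = 11.2 MeV = 1.794e-12 J

Δt_max = (1.055e-34 J·s) / (2 × 1.794e-12 J)
Δt_max = 2.938e-23 s = 29.384 ys

Virtual particles with higher borrowed energy exist for shorter times.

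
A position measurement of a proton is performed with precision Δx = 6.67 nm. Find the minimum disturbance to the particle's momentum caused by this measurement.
7.905 × 10^-27 kg·m/s

The uncertainty principle implies that measuring position disturbs momentum:
ΔxΔp ≥ ℏ/2

When we measure position with precision Δx, we necessarily introduce a momentum uncertainty:
Δp ≥ ℏ/(2Δx)
Δp_min = (1.055e-34 J·s) / (2 × 6.670e-09 m)
Δp_min = 7.905e-27 kg·m/s

The more precisely we measure position, the greater the momentum disturbance.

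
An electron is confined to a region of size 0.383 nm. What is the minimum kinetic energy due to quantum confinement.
64.933 meV

Using the uncertainty principle:

1. Position uncertainty: Δx ≈ 3.830e-10 m
2. Minimum momentum uncertainty: Δp = ℏ/(2Δx) = 1.377e-25 kg·m/s
3. Minimum kinetic energy:
   KE = (Δp)²/(2m) = (1.377e-25)²/(2 × 9.109e-31 kg)
   KE = 1.040e-20 J = 64.933 meV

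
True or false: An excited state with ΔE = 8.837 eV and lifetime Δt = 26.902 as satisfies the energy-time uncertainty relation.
No, it violates the uncertainty relation.

Calculate the product ΔEΔt:
ΔE = 8.837 eV = 1.416e-18 J
ΔEΔt = (1.416e-18 J) × (2.690e-17 s)
ΔEΔt = 3.809e-35 J·s

Compare to the minimum allowed value ℏ/2:
ℏ/2 = 5.273e-35 J·s

Since ΔEΔt = 3.809e-35 J·s < 5.273e-35 J·s = ℏ/2,
this violates the uncertainty relation.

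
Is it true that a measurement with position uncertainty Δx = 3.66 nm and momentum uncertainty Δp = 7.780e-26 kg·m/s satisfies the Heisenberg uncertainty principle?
Yes, it satisfies the uncertainty principle.

Calculate the product ΔxΔp:
ΔxΔp = (3.660e-09 m) × (7.780e-26 kg·m/s)
ΔxΔp = 2.847e-34 J·s

Compare to the minimum allowed value ℏ/2:
ℏ/2 = 5.273e-35 J·s

Since ΔxΔp = 2.847e-34 J·s ≥ 5.273e-35 J·s = ℏ/2,
the measurement satisfies the uncertainty principle.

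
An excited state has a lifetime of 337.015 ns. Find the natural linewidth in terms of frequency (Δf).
236.124 kHz

Using the energy-time uncertainty principle and E = hf:
ΔEΔt ≥ ℏ/2
hΔf·Δt ≥ ℏ/2

The minimum frequency uncertainty is:
Δf = ℏ/(2hτ) = 1/(4πτ)
Δf = 1/(4π × 3.370e-07 s)
Δf = 2.361e+05 Hz = 236.124 kHz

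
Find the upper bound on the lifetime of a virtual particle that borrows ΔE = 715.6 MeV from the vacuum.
4.599 × 10^-25 s

Using the energy-time uncertainty principle:
ΔEΔt ≥ ℏ/2

For a virtual particle borrowing energy ΔE, the maximum lifetime is:
Δt_max = ℏ/(2ΔE)

Converting energy:
ΔE = 715.6 MeV = 1.147e-10 J

Δt_max = (1.055e-34 J·s) / (2 × 1.147e-10 J)
Δt_max = 4.599e-25 s = 4.599 × 10^-25 s

Virtual particles with higher borrowed energy exist for shorter times.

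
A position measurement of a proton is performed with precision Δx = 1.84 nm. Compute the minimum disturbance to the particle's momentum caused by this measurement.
2.866 × 10^-26 kg·m/s

The uncertainty principle implies that measuring position disturbs momentum:
ΔxΔp ≥ ℏ/2

When we measure position with precision Δx, we necessarily introduce a momentum uncertainty:
Δp ≥ ℏ/(2Δx)
Δp_min = (1.055e-34 J·s) / (2 × 1.840e-09 m)
Δp_min = 2.866e-26 kg·m/s

The more precisely we measure position, the greater the momentum disturbance.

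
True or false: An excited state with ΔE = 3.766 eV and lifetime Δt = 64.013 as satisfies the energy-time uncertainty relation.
No, it violates the uncertainty relation.

Calculate the product ΔEΔt:
ΔE = 3.766 eV = 6.034e-19 J
ΔEΔt = (6.034e-19 J) × (6.401e-17 s)
ΔEΔt = 3.862e-35 J·s

Compare to the minimum allowed value ℏ/2:
ℏ/2 = 5.273e-35 J·s

Since ΔEΔt = 3.862e-35 J·s < 5.273e-35 J·s = ℏ/2,
this violates the uncertainty relation.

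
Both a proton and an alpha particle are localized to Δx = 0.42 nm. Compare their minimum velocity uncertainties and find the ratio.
The proton has the larger minimum velocity uncertainty, by a ratio of 4.0.

For both particles, Δp_min = ℏ/(2Δx) = 1.255e-25 kg·m/s (same for both).

The velocity uncertainty is Δv = Δp/m:
- proton: Δv = 1.255e-25 / 1.673e-27 = 7.506e+01 m/s = 75.058 m/s
- alpha particle: Δv = 1.255e-25 / 6.645e-27 = 1.889e+01 m/s = 18.894 m/s

Ratio: 7.506e+01 / 1.889e+01 = 4.0

The lighter particle has larger velocity uncertainty because Δv ∝ 1/m.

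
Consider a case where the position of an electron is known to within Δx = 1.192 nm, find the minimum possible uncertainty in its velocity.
48.560 km/s

Using the Heisenberg uncertainty principle and Δp = mΔv:
ΔxΔp ≥ ℏ/2
Δx(mΔv) ≥ ℏ/2

The minimum uncertainty in velocity is:
Δv_min = ℏ/(2mΔx)
Δv_min = (1.055e-34 J·s) / (2 × 9.109e-31 kg × 1.192e-09 m)
Δv_min = 4.856e+04 m/s = 48.560 km/s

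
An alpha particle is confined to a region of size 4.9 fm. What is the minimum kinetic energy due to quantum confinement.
54.386 keV

Using the uncertainty principle:

1. Position uncertainty: Δx ≈ 4.900e-15 m
2. Minimum momentum uncertainty: Δp = ℏ/(2Δx) = 1.076e-20 kg·m/s
3. Minimum kinetic energy:
   KE = (Δp)²/(2m) = (1.076e-20)²/(2 × 6.645e-27 kg)
   KE = 8.714e-15 J = 54.386 keV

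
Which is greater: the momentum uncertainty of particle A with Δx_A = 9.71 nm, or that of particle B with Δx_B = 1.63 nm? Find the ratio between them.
Particle B has the larger minimum momentum uncertainty, by a factor of 5.96.

For each particle, the minimum momentum uncertainty is Δp_min = ℏ/(2Δx):

Particle A: Δp_A = ℏ/(2×9.710e-09 m) = 5.430e-27 kg·m/s
Particle B: Δp_B = ℏ/(2×1.630e-09 m) = 3.235e-26 kg·m/s

Ratio: Δp_B/Δp_A = 5.96

Since Δp_min ∝ 1/Δx, the particle with smaller position uncertainty (B) has larger momentum uncertainty.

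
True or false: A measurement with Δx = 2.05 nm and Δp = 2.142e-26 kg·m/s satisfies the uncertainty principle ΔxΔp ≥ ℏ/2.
No, it violates the uncertainty principle (impossible measurement).

Calculate the product ΔxΔp:
ΔxΔp = (2.050e-09 m) × (2.142e-26 kg·m/s)
ΔxΔp = 4.391e-35 J·s

Compare to the minimum allowed value ℏ/2:
ℏ/2 = 5.273e-35 J·s

Since ΔxΔp = 4.391e-35 J·s < 5.273e-35 J·s = ℏ/2,
the measurement violates the uncertainty principle.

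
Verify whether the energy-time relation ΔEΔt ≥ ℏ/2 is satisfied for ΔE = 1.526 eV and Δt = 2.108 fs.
Yes, it satisfies the uncertainty relation.

Calculate the product ΔEΔt:
ΔE = 1.526 eV = 2.445e-19 J
ΔEΔt = (2.445e-19 J) × (2.108e-15 s)
ΔEΔt = 5.154e-34 J·s

Compare to the minimum allowed value ℏ/2:
ℏ/2 = 5.273e-35 J·s

Since ΔEΔt = 5.154e-34 J·s ≥ 5.273e-35 J·s = ℏ/2,
this satisfies the uncertainty relation.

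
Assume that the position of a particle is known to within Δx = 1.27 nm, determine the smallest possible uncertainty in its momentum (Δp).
4.152 × 10^-26 kg·m/s

Using the Heisenberg uncertainty principle:
ΔxΔp ≥ ℏ/2

The minimum uncertainty in momentum is:
Δp_min = ℏ/(2Δx)
Δp_min = (1.055e-34 J·s) / (2 × 1.270e-09 m)
Δp_min = 4.152e-26 kg·m/s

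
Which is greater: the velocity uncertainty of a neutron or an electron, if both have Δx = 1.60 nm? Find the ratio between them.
The electron has the larger minimum velocity uncertainty, by a ratio of 1838.7.

For both particles, Δp_min = ℏ/(2Δx) = 3.296e-26 kg·m/s (same for both).

The velocity uncertainty is Δv = Δp/m:
- neutron: Δv = 3.296e-26 / 1.675e-27 = 1.968e+01 m/s = 19.676 m/s
- electron: Δv = 3.296e-26 / 9.109e-31 = 3.618e+04 m/s = 36.177 km/s

Ratio: 3.618e+04 / 1.968e+01 = 1838.7

The lighter particle has larger velocity uncertainty because Δv ∝ 1/m.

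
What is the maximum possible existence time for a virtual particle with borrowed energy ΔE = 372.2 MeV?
8.842 × 10^-25 s

Using the energy-time uncertainty principle:
ΔEΔt ≥ ℏ/2

For a virtual particle borrowing energy ΔE, the maximum lifetime is:
Δt_max = ℏ/(2ΔE)

Converting energy:
ΔE = 372.2 MeV = 5.963e-11 J

Δt_max = (1.055e-34 J·s) / (2 × 5.963e-11 J)
Δt_max = 8.842e-25 s = 8.842 × 10^-25 s

Virtual particles with higher borrowed energy exist for shorter times.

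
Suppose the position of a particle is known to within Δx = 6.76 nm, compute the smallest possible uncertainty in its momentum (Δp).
7.800 × 10^-27 kg·m/s

Using the Heisenberg uncertainty principle:
ΔxΔp ≥ ℏ/2

The minimum uncertainty in momentum is:
Δp_min = ℏ/(2Δx)
Δp_min = (1.055e-34 J·s) / (2 × 6.760e-09 m)
Δp_min = 7.800e-27 kg·m/s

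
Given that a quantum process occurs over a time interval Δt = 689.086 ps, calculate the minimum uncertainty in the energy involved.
477.598 neV

Using the energy-time uncertainty principle:
ΔEΔt ≥ ℏ/2

The minimum uncertainty in energy is:
ΔE_min = ℏ/(2Δt)
ΔE_min = (1.055e-34 J·s) / (2 × 6.891e-10 s)
ΔE_min = 7.652e-26 J = 477.598 neV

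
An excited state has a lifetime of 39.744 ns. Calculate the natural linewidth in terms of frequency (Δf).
2.002 MHz

Using the energy-time uncertainty principle and E = hf:
ΔEΔt ≥ ℏ/2
hΔf·Δt ≥ ℏ/2

The minimum frequency uncertainty is:
Δf = ℏ/(2hτ) = 1/(4πτ)
Δf = 1/(4π × 3.974e-08 s)
Δf = 2.002e+06 Hz = 2.002 MHz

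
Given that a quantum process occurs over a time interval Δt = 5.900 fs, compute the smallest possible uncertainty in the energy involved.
55.781 meV

Using the energy-time uncertainty principle:
ΔEΔt ≥ ℏ/2

The minimum uncertainty in energy is:
ΔE_min = ℏ/(2Δt)
ΔE_min = (1.055e-34 J·s) / (2 × 5.900e-15 s)
ΔE_min = 8.937e-21 J = 55.781 meV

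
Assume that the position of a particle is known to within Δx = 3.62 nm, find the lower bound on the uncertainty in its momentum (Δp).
1.457 × 10^-26 kg·m/s

Using the Heisenberg uncertainty principle:
ΔxΔp ≥ ℏ/2

The minimum uncertainty in momentum is:
Δp_min = ℏ/(2Δx)
Δp_min = (1.055e-34 J·s) / (2 × 3.620e-09 m)
Δp_min = 1.457e-26 kg·m/s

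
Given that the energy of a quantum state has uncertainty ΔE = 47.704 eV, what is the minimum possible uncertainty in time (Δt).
6.899 as

Using the energy-time uncertainty principle:
ΔEΔt ≥ ℏ/2

The minimum uncertainty in time is:
Δt_min = ℏ/(2ΔE)
Δt_min = (1.055e-34 J·s) / (2 × 7.643e-18 J)
Δt_min = 6.899e-18 s = 6.899 as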